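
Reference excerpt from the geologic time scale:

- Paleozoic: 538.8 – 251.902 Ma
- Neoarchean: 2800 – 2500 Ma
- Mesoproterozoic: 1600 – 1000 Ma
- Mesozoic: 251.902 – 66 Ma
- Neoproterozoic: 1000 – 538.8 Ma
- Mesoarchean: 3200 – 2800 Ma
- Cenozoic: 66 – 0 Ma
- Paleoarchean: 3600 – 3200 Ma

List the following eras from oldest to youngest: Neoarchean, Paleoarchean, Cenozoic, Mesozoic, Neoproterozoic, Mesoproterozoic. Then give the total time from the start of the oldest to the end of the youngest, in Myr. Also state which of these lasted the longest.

Paleoarchean, Neoarchean, Mesoproterozoic, Neoproterozoic, Mesozoic, Cenozoic; total span 3600 Myr; longest is Mesoproterozoic

From the excerpt: Neoarchean 2800–2500; Paleoarchean 3600–3200; Cenozoic 66–0; Mesozoic 251.902–66; Neoproterozoic 1000–538.8; Mesoproterozoic 1600–1000 (Ma).
Larger Ma is earlier, so the oldest is Paleoarchean and the youngest is Cenozoic; oldest to youngest: Paleoarchean, Neoarchean, Mesoproterozoic, Neoproterozoic, Mesozoic, Cenozoic.
Oldest start 3600 minus youngest end 0 gives 3600 Myr overall.
Individual lengths (start − end): Neoarchean 300; Mesozoic 185.902; Mesoproterozoic 600; Neoproterozoic 461.2; Cenozoic 66; Paleoarchean 400. The largest is Mesoproterozoic at 600 Myr.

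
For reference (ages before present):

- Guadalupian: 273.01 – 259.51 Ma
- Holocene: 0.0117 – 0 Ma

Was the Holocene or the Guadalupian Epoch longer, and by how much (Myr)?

Guadalupian, by 13.4883 million years

Holocene: 0.0117 − 0 = 0.0117 Myr.
Guadalupian: 273.01 − 259.51 = 13.5 Myr.
Difference: 13.5 − 0.0117 = 13.4883 Myr, so the Guadalupian was longer.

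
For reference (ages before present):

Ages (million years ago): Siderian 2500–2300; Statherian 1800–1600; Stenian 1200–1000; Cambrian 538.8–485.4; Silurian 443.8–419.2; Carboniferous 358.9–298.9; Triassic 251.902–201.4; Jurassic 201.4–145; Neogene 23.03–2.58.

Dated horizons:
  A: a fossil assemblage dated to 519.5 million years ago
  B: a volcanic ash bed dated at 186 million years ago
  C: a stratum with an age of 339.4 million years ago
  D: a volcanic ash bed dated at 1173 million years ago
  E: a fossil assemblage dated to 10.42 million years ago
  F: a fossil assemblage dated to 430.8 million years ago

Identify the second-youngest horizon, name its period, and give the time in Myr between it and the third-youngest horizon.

Sorted youngest-first by Ma: E (10.42), B (186), C (339.4), F (430.8), A (519.5), D (1173).
The second youngest is B at 186 Ma, which lies in 201.4–145 Ma: the Jurassic.
The third youngest is C at 339.4 Ma; separation = |186 − 339.4| = 153.4 Myr.

B, in the Jurassic; 153.4 million years to C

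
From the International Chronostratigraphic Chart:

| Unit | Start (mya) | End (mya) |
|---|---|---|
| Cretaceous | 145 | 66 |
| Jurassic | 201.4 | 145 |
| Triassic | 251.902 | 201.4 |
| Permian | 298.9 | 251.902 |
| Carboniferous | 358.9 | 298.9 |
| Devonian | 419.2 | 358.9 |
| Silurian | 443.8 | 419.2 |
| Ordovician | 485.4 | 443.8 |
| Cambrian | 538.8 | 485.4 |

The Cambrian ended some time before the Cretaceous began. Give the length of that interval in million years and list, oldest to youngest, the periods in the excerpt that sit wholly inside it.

340.4 million years; Ordovician, Silurian, Devonian, Carboniferous, Permian, Triassic, Jurassic

End of Cambrian = 485.4 Ma; start of Cretaceous = 145 Ma.
Gap = 485.4 − 145 = 340.4 Myr.
Periods wholly inside 485.4–145 Ma: Ordovician (485.4–443.8), Silurian (443.8–419.2), Devonian (419.2–358.9), Carboniferous (358.9–298.9), Permian (298.9–251.902), Triassic (251.902–201.4), Jurassic (201.4–145).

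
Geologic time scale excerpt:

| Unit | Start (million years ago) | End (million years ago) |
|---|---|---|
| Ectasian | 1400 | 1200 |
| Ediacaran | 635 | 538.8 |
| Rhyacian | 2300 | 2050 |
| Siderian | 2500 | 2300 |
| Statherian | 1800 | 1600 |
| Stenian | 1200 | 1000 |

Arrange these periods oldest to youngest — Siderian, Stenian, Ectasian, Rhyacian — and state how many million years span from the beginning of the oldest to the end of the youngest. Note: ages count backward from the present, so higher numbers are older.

Siderian → Rhyacian → Ectasian → Stenian; total span 1500 Myr

From the excerpt: Siderian 2500–2300; Stenian 1200–1000; Ectasian 1400–1200; Rhyacian 2300–2050 (Ma).
Larger Ma is earlier, so the oldest is Siderian and the youngest is Stenian; oldest to youngest: Siderian, Rhyacian, Ectasian, Stenian.
Oldest start 2500 minus youngest end 1000 gives 1500 Myr overall.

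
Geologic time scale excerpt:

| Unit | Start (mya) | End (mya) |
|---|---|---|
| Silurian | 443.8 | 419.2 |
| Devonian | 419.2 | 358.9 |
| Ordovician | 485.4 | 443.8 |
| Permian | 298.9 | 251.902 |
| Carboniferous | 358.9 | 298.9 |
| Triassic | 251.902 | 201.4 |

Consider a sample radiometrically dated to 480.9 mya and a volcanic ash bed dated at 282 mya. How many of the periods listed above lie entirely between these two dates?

480.9 Ma sits inside the Ordovician (485.4–443.8) and 282 Ma inside the Permian (298.9–251.902); neither of those is wholly between the two dates.
The listed periods lying completely between them are Silurian, Devonian, Carboniferous — 3 in all.

3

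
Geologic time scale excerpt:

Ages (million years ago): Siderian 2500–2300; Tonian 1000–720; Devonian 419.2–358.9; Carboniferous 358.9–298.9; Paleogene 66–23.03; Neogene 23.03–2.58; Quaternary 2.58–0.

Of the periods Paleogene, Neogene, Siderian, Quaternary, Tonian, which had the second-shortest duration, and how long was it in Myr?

Durations: Paleogene 42.97; Neogene 20.45; Siderian 200; Quaternary 2.58; Tonian 280 Myr.
Sorted shortest-first: Quaternary (2.58), Neogene (20.45), Paleogene (42.97), Siderian (200), Tonian (280).
The second shortest is Neogene at 20.45 Myr.

Neogene, 20.45 million years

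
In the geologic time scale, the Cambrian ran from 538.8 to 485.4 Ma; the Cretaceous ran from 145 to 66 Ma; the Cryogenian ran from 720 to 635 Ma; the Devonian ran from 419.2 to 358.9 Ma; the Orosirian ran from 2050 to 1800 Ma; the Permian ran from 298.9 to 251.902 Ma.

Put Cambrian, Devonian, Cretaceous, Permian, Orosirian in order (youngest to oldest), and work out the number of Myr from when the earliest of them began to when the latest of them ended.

From the excerpt: Cambrian 538.8–485.4; Devonian 419.2–358.9; Cretaceous 145–66; Permian 298.9–251.902; Orosirian 2050–1800 (Ma).
Larger Ma is earlier, so the oldest is Orosirian and the youngest is Cretaceous; youngest to oldest: Cretaceous, Permian, Devonian, Cambrian, Orosirian.
Oldest start 2050 minus youngest end 66 gives 1984 Myr overall.

Cretaceous → Permian → Devonian → Cambrian → Orosirian; total span 1984 Myr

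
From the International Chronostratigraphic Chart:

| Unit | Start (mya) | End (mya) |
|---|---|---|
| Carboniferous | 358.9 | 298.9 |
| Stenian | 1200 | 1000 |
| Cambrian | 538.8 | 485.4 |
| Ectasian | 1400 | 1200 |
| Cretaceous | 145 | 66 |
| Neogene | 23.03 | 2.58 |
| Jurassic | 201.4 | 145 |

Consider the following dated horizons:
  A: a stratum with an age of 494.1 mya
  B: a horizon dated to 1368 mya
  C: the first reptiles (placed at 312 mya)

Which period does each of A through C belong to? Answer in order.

Match each age against the start–end ranges in the excerpt: A = 494.1 Ma → Cambrian (538.8–485.4); B = 1368 Ma → Ectasian (1400–1200); C = 312 Ma → Carboniferous (358.9–298.9).

A — Cambrian; B — Ectasian; C — Carboniferous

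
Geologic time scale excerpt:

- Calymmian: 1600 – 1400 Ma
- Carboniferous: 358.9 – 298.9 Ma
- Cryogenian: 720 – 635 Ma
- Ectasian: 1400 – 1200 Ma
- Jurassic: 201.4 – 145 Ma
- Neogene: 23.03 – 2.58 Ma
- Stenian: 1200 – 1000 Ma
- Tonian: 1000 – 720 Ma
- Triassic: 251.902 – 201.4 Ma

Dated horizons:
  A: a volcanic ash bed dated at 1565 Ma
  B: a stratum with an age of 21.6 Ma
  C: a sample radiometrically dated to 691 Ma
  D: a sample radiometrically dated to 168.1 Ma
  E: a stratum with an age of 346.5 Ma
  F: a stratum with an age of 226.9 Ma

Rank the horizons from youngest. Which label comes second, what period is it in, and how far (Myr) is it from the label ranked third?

Smaller Ma means younger, so youngest first: B 21.6 < D 168.1 < F 226.9 < E 346.5 < C 691 < A 1565.
Counting 2 along gives D (168.1 Ma); the excerpt puts that inside the Jurassic, 201.4–145 Ma.
Next in line is F (226.9 Ma), and 226.9 − 168.1 = 58.8 Myr.

D, in the Jurassic; 58.8 million years to F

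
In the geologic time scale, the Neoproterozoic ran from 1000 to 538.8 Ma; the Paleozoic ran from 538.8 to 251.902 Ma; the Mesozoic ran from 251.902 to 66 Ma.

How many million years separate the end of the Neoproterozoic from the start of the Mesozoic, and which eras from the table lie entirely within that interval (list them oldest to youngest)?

286.898 million years; Paleozoic

The Neoproterozoic closes at 538.8 Ma and the Mesozoic opens at 251.902 Ma, so the interval is 538.8 − 251.902 = 286.898 Myr.
An era fits inside if it starts at or after 538.8 Ma and ends at or before 251.902 Ma; oldest first that gives Paleozoic.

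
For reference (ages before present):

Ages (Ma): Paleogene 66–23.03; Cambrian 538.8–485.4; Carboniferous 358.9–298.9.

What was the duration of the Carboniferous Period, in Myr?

358.9 − 298.9 = 60 million years.

60 million years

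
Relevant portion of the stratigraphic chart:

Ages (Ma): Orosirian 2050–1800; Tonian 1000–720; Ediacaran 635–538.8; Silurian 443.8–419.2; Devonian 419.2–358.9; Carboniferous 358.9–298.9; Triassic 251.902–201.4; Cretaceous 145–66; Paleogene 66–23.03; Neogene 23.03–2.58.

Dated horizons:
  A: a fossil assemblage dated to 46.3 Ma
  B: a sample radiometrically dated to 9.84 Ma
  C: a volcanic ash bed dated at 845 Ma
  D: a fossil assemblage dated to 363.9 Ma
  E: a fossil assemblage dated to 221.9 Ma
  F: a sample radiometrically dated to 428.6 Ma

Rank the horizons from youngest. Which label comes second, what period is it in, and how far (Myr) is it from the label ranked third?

A, in the Paleogene; 175.6 million years to E

Smaller Ma means younger, so youngest first: B 9.84 < A 46.3 < E 221.9 < D 363.9 < F 428.6 < C 845.
Counting 2 along gives A (46.3 Ma); the excerpt puts that inside the Paleogene, 66–23.03 Ma.
Next in line is E (221.9 Ma), and 221.9 − 46.3 = 175.6 Myr.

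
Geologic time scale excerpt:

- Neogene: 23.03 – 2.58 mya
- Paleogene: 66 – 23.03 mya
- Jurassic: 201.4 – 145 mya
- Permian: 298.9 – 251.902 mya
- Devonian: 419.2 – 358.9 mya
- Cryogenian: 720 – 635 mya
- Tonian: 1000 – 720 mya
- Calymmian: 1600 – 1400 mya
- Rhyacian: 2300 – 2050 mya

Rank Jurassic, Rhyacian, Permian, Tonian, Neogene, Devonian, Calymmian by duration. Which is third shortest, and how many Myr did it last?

Jurassic, 56.4 million years

Durations: Jurassic 56.4; Rhyacian 250; Permian 46.998; Tonian 280; Neogene 20.45; Devonian 60.3; Calymmian 200 Myr.
Sorted shortest-first: Neogene (20.45), Permian (46.998), Jurassic (56.4), Devonian (60.3), Calymmian (200), Rhyacian (250), Tonian (280).
The third shortest is Jurassic at 56.4 Myr.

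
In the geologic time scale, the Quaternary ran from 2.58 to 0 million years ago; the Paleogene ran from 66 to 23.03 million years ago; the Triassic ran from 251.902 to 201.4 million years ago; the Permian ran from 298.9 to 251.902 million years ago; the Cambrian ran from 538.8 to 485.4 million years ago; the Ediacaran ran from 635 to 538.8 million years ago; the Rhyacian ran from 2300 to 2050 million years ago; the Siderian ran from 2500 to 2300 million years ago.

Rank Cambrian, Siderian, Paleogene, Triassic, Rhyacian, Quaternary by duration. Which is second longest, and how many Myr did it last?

Start − end for each: Cambrian 538.8 − 485.4 = 53.4; Siderian 2500 − 2300 = 200; Paleogene 66 − 23.03 = 42.97; Triassic 251.902 − 201.4 = 50.502; Rhyacian 2300 − 2050 = 250; Quaternary 2.58 − 0 = 2.58.
Ranking these from longest: Rhyacian > Siderian > Cambrian > Triassic > Paleogene > Quaternary.
Position 2 in that ranking is Siderian, which lasted 200 Myr.

Siderian, 200 million years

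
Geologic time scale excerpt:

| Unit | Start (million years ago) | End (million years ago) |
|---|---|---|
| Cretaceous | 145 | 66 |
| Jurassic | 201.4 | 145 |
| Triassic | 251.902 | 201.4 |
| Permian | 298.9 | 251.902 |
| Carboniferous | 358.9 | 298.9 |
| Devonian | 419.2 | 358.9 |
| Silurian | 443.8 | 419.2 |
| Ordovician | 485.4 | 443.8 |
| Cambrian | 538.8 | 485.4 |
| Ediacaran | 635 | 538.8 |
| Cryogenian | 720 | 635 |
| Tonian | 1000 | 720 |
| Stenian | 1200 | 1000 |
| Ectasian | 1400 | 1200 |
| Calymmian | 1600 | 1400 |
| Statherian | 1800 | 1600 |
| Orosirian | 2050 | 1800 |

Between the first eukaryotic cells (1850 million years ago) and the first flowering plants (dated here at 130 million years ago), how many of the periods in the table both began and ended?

15

The older date is 1850 Ma and the younger is 130 Ma.
Periods with start < 1850 and end > 130 Ma: Statherian (1800–1600), Calymmian (1600–1400), Ectasian (1400–1200), Stenian (1200–1000), Tonian (1000–720), Cryogenian (720–635), Ediacaran (635–538.8), Cambrian (538.8–485.4), Ordovician (485.4–443.8), Silurian (443.8–419.2), Devonian (419.2–358.9), Carboniferous (358.9–298.9), Permian (298.9–251.902), Triassic (251.902–201.4), Jurassic (201.4–145).
That is 15 complete periods.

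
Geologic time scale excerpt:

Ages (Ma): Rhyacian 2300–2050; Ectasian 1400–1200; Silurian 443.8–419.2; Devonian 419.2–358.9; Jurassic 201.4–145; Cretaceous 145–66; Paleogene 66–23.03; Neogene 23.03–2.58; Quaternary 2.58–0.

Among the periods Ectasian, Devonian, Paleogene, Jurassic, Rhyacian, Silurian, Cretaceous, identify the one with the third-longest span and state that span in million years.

Cretaceous, 79 million years

Start − end for each: Ectasian 1400 − 1200 = 200; Devonian 419.2 − 358.9 = 60.3; Paleogene 66 − 23.03 = 42.97; Jurassic 201.4 − 145 = 56.4; Rhyacian 2300 − 2050 = 250; Silurian 443.8 − 419.2 = 24.6; Cretaceous 145 − 66 = 79.
Ranking these from longest: Rhyacian > Ectasian > Cretaceous > Devonian > Jurassic > Paleogene > Silurian.
Position 3 in that ranking is Cretaceous, which lasted 79 Myr.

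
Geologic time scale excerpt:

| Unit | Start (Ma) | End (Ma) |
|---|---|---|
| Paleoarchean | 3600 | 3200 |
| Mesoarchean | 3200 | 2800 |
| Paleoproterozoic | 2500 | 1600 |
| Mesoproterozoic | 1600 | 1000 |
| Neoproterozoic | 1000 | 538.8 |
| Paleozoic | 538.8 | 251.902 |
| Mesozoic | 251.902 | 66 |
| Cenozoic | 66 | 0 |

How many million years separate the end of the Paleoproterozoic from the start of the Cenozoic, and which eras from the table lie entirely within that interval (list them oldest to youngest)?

End of Paleoproterozoic = 1600 Ma; start of Cenozoic = 66 Ma.
Gap = 1600 − 66 = 1534 Myr.
Eras wholly inside 1600–66 Ma: Mesoproterozoic (1600–1000), Neoproterozoic (1000–538.8), Paleozoic (538.8–251.902), Mesozoic (251.902–66).

1534 million years; Mesoproterozoic, Neoproterozoic, Paleozoic, Mesozoic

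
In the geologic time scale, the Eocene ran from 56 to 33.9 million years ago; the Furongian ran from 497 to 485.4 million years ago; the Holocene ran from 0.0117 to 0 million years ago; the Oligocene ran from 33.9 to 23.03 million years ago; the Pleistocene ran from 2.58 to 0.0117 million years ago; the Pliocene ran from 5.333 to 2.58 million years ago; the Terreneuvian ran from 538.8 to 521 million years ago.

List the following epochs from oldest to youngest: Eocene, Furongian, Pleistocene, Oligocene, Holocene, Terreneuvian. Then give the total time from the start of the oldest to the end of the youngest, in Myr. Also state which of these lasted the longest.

From the excerpt: Eocene 56–33.9; Furongian 497–485.4; Pleistocene 2.58–0.0117; Oligocene 33.9–23.03; Holocene 0.0117–0; Terreneuvian 538.8–521 (Ma).
Larger Ma is earlier, so the oldest is Terreneuvian and the youngest is Holocene; oldest to youngest: Terreneuvian, Furongian, Eocene, Oligocene, Pleistocene, Holocene.
Oldest start 538.8 minus youngest end 0 gives 538.8 Myr overall.
Individual lengths (start − end): Oligocene 10.87; Holocene 0.0117; Furongian 11.6; Terreneuvian 17.8; Pleistocene 2.5683; Eocene 22.1. The largest is Eocene at 22.1 Myr.

Terreneuvian → Furongian → Eocene → Oligocene → Pleistocene → Holocene; total span 538.8 Myr; longest is Eocene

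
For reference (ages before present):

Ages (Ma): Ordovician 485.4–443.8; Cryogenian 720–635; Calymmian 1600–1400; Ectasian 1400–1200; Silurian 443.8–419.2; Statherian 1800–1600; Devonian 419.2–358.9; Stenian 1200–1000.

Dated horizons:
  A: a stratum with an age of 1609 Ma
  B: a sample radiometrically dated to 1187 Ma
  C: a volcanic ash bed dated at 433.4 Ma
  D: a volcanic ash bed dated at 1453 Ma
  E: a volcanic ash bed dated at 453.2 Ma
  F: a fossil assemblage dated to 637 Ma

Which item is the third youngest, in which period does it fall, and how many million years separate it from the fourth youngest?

Sorted youngest-first by Ma: C (433.4), E (453.2), F (637), B (1187), D (1453), A (1609).
The third youngest is F at 637 Ma, which lies in 720–635 Ma: the Cryogenian.
The fourth youngest is B at 1187 Ma; separation = |637 − 1187| = 550 Myr.

F, in the Cryogenian; 550 million years to B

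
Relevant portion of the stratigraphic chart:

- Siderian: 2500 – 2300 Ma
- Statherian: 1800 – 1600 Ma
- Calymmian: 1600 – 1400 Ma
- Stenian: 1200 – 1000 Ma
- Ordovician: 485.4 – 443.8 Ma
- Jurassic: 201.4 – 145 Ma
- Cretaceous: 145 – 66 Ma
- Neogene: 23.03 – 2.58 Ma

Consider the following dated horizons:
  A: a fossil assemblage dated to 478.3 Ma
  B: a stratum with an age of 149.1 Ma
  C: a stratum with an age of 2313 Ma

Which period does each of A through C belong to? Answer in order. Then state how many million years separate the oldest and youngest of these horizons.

A: 478.3 Ma lies in 485.4–443.8 Ma, so Ordovician.
B: 149.1 Ma lies in 201.4–145 Ma, so Jurassic.
C: 2313 Ma lies in 2500–2300 Ma, so Siderian.
Oldest = 2313 Ma, youngest = 149.1 Ma → span 2163.9 Myr.

A — Ordovician; B — Jurassic; C — Siderian; span 2163.9 million years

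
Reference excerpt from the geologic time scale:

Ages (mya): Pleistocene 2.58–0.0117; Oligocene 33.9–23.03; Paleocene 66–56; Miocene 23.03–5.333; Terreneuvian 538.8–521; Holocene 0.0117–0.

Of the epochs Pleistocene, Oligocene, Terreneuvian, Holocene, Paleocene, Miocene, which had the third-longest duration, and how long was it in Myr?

Durations: Pleistocene 2.5683; Oligocene 10.87; Terreneuvian 17.8; Holocene 0.0117; Paleocene 10; Miocene 17.697 Myr.
Sorted longest-first: Terreneuvian (17.8), Miocene (17.697), Oligocene (10.87), Paleocene (10), Pleistocene (2.5683), Holocene (0.0117).
The third longest is Oligocene at 10.87 Myr.

Oligocene, 10.87 million years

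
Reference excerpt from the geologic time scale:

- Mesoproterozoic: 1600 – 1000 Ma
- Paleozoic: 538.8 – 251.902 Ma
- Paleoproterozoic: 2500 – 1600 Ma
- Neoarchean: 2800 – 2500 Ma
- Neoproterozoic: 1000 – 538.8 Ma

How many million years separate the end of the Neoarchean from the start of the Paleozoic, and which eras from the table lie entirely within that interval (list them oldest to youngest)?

The Neoarchean closes at 2500 Ma and the Paleozoic opens at 538.8 Ma, so the interval is 2500 − 538.8 = 1961.2 Myr.
An era fits inside if it starts at or after 2500 Ma and ends at or before 538.8 Ma; oldest first that gives Paleoproterozoic, Mesoproterozoic, Neoproterozoic.

1961.2 million years; Paleoproterozoic, Mesoproterozoic, Neoproterozoic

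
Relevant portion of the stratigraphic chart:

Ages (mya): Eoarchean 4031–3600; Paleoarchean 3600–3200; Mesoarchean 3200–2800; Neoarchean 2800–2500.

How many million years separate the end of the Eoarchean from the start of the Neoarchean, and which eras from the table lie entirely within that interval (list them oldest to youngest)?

800 million years; Paleoarchean, Mesoarchean

End of Eoarchean = 3600 Ma; start of Neoarchean = 2800 Ma.
Gap = 3600 − 2800 = 800 Myr.
Eras wholly inside 3600–2800 Ma: Paleoarchean (3600–3200), Mesoarchean (3200–2800).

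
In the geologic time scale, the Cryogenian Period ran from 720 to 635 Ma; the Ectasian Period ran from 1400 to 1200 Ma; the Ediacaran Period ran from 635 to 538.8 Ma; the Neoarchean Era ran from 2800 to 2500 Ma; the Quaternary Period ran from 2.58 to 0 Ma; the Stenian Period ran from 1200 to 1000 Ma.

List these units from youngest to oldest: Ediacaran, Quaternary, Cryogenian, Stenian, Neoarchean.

The oldest of these is Neoarchean (starts 2800 Ma) and the youngest is Quaternary (ends 0 Ma).
In between, by decreasing start age: Stenian (1200), Cryogenian (720), Ediacaran (635).
Listing youngest first means reversing that sequence.

Quaternary → Ediacaran → Cryogenian → Stenian → Neoarchean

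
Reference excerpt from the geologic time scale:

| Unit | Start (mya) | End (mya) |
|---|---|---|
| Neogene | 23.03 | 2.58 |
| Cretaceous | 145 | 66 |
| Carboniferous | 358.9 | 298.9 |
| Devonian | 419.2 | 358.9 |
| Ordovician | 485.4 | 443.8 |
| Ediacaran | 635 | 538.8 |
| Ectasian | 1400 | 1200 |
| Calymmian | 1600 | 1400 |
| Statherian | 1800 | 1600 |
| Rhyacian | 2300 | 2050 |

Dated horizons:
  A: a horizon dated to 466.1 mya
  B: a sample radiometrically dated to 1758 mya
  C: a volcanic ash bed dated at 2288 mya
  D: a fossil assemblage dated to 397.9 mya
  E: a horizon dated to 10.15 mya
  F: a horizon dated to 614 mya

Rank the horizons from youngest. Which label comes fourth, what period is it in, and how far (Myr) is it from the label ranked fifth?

F, in the Ediacaran; 1144 million years to B

Smaller Ma means younger, so youngest first: E 10.15 < D 397.9 < A 466.1 < F 614 < B 1758 < C 2288.
Counting 4 along gives F (614 Ma); the excerpt puts that inside the Ediacaran, 635–538.8 Ma.
Next in line is B (1758 Ma), and 1758 − 614 = 1144 Myr.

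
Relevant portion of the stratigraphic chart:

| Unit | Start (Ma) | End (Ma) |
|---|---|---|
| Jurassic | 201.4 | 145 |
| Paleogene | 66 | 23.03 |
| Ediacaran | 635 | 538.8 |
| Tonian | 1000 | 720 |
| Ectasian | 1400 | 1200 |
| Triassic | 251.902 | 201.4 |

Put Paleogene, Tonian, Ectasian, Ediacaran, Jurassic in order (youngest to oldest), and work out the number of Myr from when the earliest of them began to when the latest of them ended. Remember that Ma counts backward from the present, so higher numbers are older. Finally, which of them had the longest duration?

Paleogene, Jurassic, Ediacaran, Tonian, Ectasian; total span 1376.97 Myr; longest is Tonian

Start ages (Ma): Ectasian 1400, Tonian 1000, Ediacaran 635, Jurassic 201.4, Paleogene 66.
Ordered youngest to oldest: Paleogene, Jurassic, Ediacaran, Tonian, Ectasian.
Span = 1400 − 23.03 = 1376.97 Myr.
Durations: Ediacaran 96.2, Jurassic 56.4, Paleogene 42.97, Tonian 280, Ectasian 200 → longest is Tonian (280 Myr).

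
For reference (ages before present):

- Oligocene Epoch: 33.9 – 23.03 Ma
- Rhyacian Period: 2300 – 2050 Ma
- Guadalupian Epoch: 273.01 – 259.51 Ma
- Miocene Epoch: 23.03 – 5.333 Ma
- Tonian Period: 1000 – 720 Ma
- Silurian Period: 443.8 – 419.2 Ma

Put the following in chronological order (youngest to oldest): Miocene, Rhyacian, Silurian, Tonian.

Miocene, then Silurian, then Tonian, then Rhyacian

The oldest of these is Rhyacian (starts 2300 Ma) and the youngest is Miocene (ends 5.333 Ma).
In between, by decreasing start age: Tonian (1000), Silurian (443.8).
Listing youngest first means reversing that sequence.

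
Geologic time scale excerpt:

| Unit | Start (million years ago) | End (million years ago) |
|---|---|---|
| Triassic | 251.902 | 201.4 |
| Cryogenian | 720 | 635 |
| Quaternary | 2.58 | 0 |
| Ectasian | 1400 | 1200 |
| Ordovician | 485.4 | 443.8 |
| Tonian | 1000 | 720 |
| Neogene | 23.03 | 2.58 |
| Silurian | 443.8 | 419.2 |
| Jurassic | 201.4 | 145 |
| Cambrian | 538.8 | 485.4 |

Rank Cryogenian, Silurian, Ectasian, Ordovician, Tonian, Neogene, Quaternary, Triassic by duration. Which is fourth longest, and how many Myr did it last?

Start − end for each: Cryogenian 720 − 635 = 85; Silurian 443.8 − 419.2 = 24.6; Ectasian 1400 − 1200 = 200; Ordovician 485.4 − 443.8 = 41.6; Tonian 1000 − 720 = 280; Neogene 23.03 − 2.58 = 20.45; Quaternary 2.58 − 0 = 2.58; Triassic 251.902 − 201.4 = 50.502.
Ranking these from longest: Tonian > Ectasian > Cryogenian > Triassic > Ordovician > Silurian > Neogene > Quaternary.
Position 4 in that ranking is Triassic, which lasted 50.502 Myr.

Triassic, 50.502 million years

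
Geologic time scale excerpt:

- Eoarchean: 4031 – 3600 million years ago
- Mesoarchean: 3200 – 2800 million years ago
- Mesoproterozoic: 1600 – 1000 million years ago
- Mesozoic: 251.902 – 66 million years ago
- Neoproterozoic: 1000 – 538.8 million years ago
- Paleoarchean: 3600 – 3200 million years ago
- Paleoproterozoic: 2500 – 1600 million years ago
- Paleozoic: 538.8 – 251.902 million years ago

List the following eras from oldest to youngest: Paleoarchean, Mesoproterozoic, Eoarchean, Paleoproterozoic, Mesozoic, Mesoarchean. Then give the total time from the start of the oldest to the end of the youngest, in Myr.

From the excerpt: Paleoarchean 3600–3200; Mesoproterozoic 1600–1000; Eoarchean 4031–3600; Paleoproterozoic 2500–1600; Mesozoic 251.902–66; Mesoarchean 3200–2800 (Ma).
Larger Ma is earlier, so the oldest is Eoarchean and the youngest is Mesozoic; oldest to youngest: Eoarchean, Paleoarchean, Mesoarchean, Paleoproterozoic, Mesoproterozoic, Mesozoic.
Oldest start 4031 minus youngest end 66 gives 3965 Myr overall.

Eoarchean, Paleoarchean, Mesoarchean, Paleoproterozoic, Mesoproterozoic, Mesozoic; total span 3965 Myr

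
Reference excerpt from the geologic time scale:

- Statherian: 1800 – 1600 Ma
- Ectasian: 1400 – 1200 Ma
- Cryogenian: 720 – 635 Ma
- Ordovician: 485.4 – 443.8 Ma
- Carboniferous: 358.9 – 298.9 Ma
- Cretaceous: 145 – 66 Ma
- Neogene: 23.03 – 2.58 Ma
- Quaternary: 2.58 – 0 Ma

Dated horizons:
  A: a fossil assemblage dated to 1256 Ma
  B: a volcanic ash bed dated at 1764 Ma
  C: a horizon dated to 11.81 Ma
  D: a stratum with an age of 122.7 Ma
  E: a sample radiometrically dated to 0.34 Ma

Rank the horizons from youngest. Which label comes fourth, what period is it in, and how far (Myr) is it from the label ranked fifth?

A, in the Ectasian; 508 million years to B

Smaller Ma means younger, so youngest first: E 0.34 < C 11.81 < D 122.7 < A 1256 < B 1764.
Counting 4 along gives A (1256 Ma); the excerpt puts that inside the Ectasian, 1400–1200 Ma.
Next in line is B (1764 Ma), and 1764 − 1256 = 508 Myr.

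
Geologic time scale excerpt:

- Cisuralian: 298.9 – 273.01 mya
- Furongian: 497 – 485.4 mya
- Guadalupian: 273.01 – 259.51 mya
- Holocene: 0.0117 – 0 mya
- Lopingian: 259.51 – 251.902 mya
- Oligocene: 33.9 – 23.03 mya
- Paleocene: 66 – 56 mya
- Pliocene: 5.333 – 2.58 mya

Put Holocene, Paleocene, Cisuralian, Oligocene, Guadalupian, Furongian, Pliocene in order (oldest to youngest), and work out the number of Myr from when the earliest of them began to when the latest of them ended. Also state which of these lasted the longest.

Furongian, Cisuralian, Guadalupian, Paleocene, Oligocene, Pliocene, Holocene; total span 497 Myr; longest is Cisuralian

Start ages (Ma): Furongian 497, Cisuralian 298.9, Guadalupian 273.01, Paleocene 66, Oligocene 33.9, Pliocene 5.333, Holocene 0.0117.
Ordered oldest to youngest: Furongian, Cisuralian, Guadalupian, Paleocene, Oligocene, Pliocene, Holocene.
Span = 497 − 0 = 497 Myr.
Durations: Guadalupian 13.5, Furongian 11.6, Holocene 0.0117, Oligocene 10.87, Pliocene 2.753, Paleocene 10, Cisuralian 25.89 → longest is Cisuralian (25.89 Myr).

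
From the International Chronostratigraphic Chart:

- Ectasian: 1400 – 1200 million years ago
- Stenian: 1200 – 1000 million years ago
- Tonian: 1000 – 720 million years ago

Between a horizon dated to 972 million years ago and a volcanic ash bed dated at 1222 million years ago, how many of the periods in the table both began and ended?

1

1222 Ma sits inside the Ectasian (1400–1200) and 972 Ma inside the Tonian (1000–720); neither of those is wholly between the two dates.
The listed periods lying completely between them are Stenian — 1 in all.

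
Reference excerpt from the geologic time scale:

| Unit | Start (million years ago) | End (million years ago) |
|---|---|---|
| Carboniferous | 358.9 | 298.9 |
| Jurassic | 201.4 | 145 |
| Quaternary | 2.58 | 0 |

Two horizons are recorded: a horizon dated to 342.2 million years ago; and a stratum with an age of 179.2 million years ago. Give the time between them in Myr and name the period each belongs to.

Elapsed time: 342.2 − 179.2 = 163 Myr.
342.2 Ma lies within 358.9–298.9 Ma: Carboniferous.
179.2 Ma lies within 201.4–145 Ma: Jurassic.

163 million years apart; the first in the Carboniferous, the second in the Jurassic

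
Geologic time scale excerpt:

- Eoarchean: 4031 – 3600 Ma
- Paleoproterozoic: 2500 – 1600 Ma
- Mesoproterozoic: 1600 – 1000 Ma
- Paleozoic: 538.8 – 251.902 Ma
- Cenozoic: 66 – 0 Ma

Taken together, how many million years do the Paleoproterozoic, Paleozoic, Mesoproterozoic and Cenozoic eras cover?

1852.898 million years

Duration is start − end for each: (2500 − 1600) + (538.8 − 251.902) + (1600 − 1000) + (66 − 0).
That is 900 + 286.898 + 600 + 66, which totals 1852.898 million years.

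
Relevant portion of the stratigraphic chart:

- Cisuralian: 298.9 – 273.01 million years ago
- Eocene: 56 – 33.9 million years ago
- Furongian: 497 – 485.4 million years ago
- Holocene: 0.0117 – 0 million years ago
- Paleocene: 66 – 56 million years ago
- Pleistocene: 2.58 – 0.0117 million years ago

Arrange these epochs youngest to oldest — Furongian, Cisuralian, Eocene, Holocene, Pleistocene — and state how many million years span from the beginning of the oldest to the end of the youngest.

From the excerpt: Furongian 497–485.4; Cisuralian 298.9–273.01; Eocene 56–33.9; Holocene 0.0117–0; Pleistocene 2.58–0.0117 (Ma).
Larger Ma is earlier, so the oldest is Furongian and the youngest is Holocene; youngest to oldest: Holocene, Pleistocene, Eocene, Cisuralian, Furongian.
Oldest start 497 minus youngest end 0 gives 497 Myr overall.

Holocene → Pleistocene → Eocene → Cisuralian → Furongian; total span 497 Myr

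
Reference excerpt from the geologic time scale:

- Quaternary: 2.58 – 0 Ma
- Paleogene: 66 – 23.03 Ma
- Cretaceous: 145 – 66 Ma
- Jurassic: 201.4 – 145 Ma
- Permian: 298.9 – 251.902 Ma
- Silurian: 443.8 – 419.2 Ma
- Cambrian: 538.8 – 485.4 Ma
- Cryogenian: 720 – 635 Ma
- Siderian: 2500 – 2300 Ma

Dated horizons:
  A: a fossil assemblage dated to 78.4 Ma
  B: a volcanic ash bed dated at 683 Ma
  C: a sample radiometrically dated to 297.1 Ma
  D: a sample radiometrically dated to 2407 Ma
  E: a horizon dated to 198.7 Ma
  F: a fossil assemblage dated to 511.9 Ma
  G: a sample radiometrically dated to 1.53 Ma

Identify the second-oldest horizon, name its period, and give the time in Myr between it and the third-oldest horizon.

Sorted oldest-first by Ma: D (2407), B (683), F (511.9), C (297.1), E (198.7), A (78.4), G (1.53).
The second oldest is B at 683 Ma, which lies in 720–635 Ma: the Cryogenian.
The third oldest is F at 511.9 Ma; separation = |683 − 511.9| = 171.1 Myr.

B, in the Cryogenian; 171.1 million years to F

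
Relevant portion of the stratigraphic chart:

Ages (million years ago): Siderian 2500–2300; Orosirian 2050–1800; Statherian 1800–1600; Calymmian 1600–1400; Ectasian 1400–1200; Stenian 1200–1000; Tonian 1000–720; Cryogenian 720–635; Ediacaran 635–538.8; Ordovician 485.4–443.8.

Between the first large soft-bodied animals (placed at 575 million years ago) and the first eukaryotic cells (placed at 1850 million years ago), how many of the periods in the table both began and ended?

1850 Ma sits inside the Orosirian (2050–1800) and 575 Ma inside the Ediacaran (635–538.8); neither of those is wholly between the two dates.
The listed periods lying completely between them are Statherian, Calymmian, Ectasian, Stenian, Tonian, Cryogenian — 6 in all.

6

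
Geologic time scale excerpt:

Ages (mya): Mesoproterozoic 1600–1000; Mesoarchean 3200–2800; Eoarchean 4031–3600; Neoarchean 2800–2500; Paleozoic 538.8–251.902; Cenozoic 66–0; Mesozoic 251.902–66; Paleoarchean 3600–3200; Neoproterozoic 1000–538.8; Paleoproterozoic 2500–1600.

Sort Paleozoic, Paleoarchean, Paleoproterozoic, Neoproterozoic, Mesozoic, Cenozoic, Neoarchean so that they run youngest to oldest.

Sorting by start age (ascending Ma, since larger Ma = older): Cenozoic start 66, Mesozoic start 251.902, Paleozoic start 538.8, Neoproterozoic start 1000, Paleoproterozoic start 2500, Neoarchean start 2800, Paleoarchean start 3600.

Cenozoic, Mesozoic, Paleozoic, Neoproterozoic, Paleoproterozoic, Neoarchean, Paleoarchean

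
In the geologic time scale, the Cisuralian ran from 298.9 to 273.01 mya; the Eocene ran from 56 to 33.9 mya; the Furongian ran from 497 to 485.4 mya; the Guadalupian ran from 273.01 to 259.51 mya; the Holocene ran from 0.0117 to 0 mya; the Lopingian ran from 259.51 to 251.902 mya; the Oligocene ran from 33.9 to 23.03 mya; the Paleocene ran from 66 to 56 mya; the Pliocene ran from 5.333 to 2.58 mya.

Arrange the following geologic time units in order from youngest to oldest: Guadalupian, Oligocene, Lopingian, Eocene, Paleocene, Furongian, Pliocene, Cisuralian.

Pliocene → Oligocene → Eocene → Paleocene → Lopingian → Guadalupian → Cisuralian → Furongian

The oldest of these is Furongian (starts 497 Ma) and the youngest is Pliocene (ends 2.58 Ma).
In between, by decreasing start age: Cisuralian (298.9), Guadalupian (273.01), Lopingian (259.51), Paleocene (66), Eocene (56), Oligocene (33.9).
Listing youngest first means reversing that sequence.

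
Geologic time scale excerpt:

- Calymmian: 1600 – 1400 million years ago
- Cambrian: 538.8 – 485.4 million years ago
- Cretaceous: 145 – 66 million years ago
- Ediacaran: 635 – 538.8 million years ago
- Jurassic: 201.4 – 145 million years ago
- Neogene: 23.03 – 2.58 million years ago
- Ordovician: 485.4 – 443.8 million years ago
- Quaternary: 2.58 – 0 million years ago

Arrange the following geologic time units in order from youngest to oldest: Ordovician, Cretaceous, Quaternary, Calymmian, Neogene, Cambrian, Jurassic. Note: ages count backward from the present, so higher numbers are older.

The oldest of these is Calymmian (starts 1600 Ma) and the youngest is Quaternary (ends 0 Ma).
In between, by decreasing start age: Cambrian (538.8), Ordovician (485.4), Jurassic (201.4), Cretaceous (145), Neogene (23.03).
Listing youngest first means reversing that sequence.

Quaternary → Neogene → Cretaceous → Jurassic → Ordovician → Cambrian → Calymmian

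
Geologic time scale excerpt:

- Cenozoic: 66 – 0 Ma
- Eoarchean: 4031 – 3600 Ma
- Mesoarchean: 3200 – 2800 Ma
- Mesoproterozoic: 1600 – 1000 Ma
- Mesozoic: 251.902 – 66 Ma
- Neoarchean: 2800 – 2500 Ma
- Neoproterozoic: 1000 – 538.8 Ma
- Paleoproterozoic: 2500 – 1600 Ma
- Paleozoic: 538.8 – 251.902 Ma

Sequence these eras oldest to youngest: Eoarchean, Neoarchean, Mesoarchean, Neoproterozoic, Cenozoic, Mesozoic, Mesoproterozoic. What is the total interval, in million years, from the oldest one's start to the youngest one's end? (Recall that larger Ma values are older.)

From the excerpt: Eoarchean 4031–3600; Neoarchean 2800–2500; Mesoarchean 3200–2800; Neoproterozoic 1000–538.8; Cenozoic 66–0; Mesozoic 251.902–66; Mesoproterozoic 1600–1000 (Ma).
Larger Ma is earlier, so the oldest is Eoarchean and the youngest is Cenozoic; oldest to youngest: Eoarchean, Mesoarchean, Neoarchean, Mesoproterozoic, Neoproterozoic, Mesozoic, Cenozoic.
Oldest start 4031 minus youngest end 0 gives 4031 Myr overall.

Eoarchean → Mesoarchean → Neoarchean → Mesoproterozoic → Neoproterozoic → Mesozoic → Cenozoic; total span 4031 Myr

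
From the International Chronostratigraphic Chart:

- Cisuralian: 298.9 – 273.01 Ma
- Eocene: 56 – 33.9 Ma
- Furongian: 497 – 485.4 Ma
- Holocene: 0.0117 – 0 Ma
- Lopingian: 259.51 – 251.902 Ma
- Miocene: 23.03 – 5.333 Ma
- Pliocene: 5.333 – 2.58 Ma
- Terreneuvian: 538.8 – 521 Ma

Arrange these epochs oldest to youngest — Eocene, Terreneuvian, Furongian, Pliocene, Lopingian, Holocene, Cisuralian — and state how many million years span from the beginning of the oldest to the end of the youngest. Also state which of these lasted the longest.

Terreneuvian, Furongian, Cisuralian, Lopingian, Eocene, Pliocene, Holocene; total span 538.8 Myr; longest is Cisuralian

From the excerpt: Eocene 56–33.9; Terreneuvian 538.8–521; Furongian 497–485.4; Pliocene 5.333–2.58; Lopingian 259.51–251.902; Holocene 0.0117–0; Cisuralian 298.9–273.01 (Ma).
Larger Ma is earlier, so the oldest is Terreneuvian and the youngest is Holocene; oldest to youngest: Terreneuvian, Furongian, Cisuralian, Lopingian, Eocene, Pliocene, Holocene.
Oldest start 538.8 minus youngest end 0 gives 538.8 Myr overall.
Individual lengths (start − end): Pliocene 2.753; Furongian 11.6; Cisuralian 25.89; Terreneuvian 17.8; Lopingian 7.608; Eocene 22.1; Holocene 0.0117. The largest is Cisuralian at 25.89 Myr.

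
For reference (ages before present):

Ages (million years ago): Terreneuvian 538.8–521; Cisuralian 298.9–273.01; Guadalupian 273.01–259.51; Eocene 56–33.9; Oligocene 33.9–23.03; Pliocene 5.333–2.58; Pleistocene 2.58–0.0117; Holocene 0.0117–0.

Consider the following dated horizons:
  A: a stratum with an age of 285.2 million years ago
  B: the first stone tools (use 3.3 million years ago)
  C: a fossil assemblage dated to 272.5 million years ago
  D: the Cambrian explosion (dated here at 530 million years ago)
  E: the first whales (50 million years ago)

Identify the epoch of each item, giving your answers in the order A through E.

Match each age against the start–end ranges in the excerpt: A = 285.2 Ma → Cisuralian (298.9–273.01); B = 3.3 Ma → Pliocene (5.333–2.58); C = 272.5 Ma → Guadalupian (273.01–259.51); D = 530 Ma → Terreneuvian (538.8–521); E = 50 Ma → Eocene (56–33.9).

A — Cisuralian; B — Pliocene; C — Guadalupian; D — Terreneuvian; E — Eocene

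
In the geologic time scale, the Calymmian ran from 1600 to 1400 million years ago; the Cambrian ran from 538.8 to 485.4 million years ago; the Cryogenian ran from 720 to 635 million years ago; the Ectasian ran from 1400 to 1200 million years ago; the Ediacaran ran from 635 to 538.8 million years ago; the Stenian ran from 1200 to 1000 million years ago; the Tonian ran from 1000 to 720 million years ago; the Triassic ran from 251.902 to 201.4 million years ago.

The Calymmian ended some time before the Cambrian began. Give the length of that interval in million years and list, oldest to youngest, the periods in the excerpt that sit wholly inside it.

861.2 million years; Ectasian, Stenian, Tonian, Cryogenian, Ediacaran

The Calymmian closes at 1400 Ma and the Cambrian opens at 538.8 Ma, so the interval is 1400 − 538.8 = 861.2 Myr.
A period fits inside if it starts at or after 1400 Ma and ends at or before 538.8 Ma; oldest first that gives Ectasian, Stenian, Tonian, Cryogenian, Ediacaran.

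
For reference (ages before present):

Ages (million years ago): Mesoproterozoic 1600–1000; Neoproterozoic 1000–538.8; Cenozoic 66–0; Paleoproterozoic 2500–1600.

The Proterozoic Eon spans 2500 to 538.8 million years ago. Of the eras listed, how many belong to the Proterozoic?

Eras inside 2500–538.8 Ma: Paleoproterozoic, Mesoproterozoic, Neoproterozoic — 3 in total.

3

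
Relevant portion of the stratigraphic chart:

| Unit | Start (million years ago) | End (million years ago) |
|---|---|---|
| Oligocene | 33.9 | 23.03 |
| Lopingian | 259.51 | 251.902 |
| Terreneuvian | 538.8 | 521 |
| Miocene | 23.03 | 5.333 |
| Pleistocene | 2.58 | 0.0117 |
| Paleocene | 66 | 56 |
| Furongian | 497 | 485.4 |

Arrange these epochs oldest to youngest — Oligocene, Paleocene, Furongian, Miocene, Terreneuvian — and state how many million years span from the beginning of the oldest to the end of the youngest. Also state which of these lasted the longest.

Terreneuvian → Furongian → Paleocene → Oligocene → Miocene; total span 533.467 Myr; longest is Terreneuvian

From the excerpt: Oligocene 33.9–23.03; Paleocene 66–56; Furongian 497–485.4; Miocene 23.03–5.333; Terreneuvian 538.8–521 (Ma).
Larger Ma is earlier, so the oldest is Terreneuvian and the youngest is Miocene; oldest to youngest: Terreneuvian, Furongian, Paleocene, Oligocene, Miocene.
Oldest start 538.8 minus youngest end 5.333 gives 533.467 Myr overall.
Individual lengths (start − end): Terreneuvian 17.8; Miocene 17.697; Paleocene 10; Oligocene 10.87; Furongian 11.6. The largest is Terreneuvian at 17.8 Myr.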